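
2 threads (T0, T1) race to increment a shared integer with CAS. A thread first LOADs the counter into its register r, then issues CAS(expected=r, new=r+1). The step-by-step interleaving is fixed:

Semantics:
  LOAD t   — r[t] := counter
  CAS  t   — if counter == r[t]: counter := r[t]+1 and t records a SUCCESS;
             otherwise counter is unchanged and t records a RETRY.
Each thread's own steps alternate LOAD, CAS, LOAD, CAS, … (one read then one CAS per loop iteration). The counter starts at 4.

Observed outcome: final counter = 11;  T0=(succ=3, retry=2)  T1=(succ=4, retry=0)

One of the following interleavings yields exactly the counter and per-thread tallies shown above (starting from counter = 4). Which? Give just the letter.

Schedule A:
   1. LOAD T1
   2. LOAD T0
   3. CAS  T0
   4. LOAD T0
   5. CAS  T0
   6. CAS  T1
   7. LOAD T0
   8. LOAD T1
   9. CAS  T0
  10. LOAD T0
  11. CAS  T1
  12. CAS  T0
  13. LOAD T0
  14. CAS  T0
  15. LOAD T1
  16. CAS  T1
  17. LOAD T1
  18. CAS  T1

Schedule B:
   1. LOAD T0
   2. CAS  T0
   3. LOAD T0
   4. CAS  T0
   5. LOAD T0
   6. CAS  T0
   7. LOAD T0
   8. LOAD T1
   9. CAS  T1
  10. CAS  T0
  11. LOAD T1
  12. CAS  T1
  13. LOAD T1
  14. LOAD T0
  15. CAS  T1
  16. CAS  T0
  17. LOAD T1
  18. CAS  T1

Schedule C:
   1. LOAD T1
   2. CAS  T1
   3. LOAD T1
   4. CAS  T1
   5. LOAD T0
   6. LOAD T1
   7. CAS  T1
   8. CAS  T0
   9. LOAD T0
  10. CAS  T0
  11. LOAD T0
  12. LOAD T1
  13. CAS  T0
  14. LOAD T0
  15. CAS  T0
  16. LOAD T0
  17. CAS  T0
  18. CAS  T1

Tracing schedule B:
   1) LOAD T0:  M=4  r_T0=4
   2) CAS  T0:  M=5  r_T0=4 ✓
   3) LOAD T0:  M=5  r_T0=5
   4) CAS  T0:  M=6  r_T0=5 ✓
   5) LOAD T0:  M=6  r_T0=6
   6) CAS  T0:  M=7  r_T0=6 ✓
   7) LOAD T0:  M=7  r_T0=7
   8) LOAD T1:  M=7  r_T1=7
   9) CAS  T1:  M=8  r_T1=7 ✓
  10) CAS  T0:  M=8  r_T0=7 ✗
  11) LOAD T1:  M=8  r_T1=8
  12) CAS  T1:  M=9  r_T1=8 ✓
  13) LOAD T1:  M=9  r_T1=9
  14) LOAD T0:  M=9  r_T0=9
  15) CAS  T1:  M=10  r_T1=9 ✓
  16) CAS  T0:  M=10  r_T0=9 ✗
  17) LOAD T1:  M=10  r_T1=10
  18) CAS  T1:  M=11  r_T1=10 ✓

B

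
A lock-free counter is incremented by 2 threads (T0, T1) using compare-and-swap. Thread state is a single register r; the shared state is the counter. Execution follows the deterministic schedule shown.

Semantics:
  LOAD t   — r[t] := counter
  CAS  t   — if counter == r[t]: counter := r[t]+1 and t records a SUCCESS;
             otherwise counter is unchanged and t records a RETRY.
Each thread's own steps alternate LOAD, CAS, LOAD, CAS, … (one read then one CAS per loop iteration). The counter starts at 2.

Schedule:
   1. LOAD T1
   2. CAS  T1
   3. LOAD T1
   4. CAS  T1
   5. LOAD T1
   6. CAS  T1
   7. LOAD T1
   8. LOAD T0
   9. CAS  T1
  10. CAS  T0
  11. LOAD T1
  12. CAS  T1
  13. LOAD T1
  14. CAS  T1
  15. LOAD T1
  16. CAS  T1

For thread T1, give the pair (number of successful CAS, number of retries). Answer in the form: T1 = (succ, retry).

T1 = (7, 0)

step 1: T1 LOAD ⇒ load; ctr=2 reg=2
step 2: T1 CAS ⇒ ok; ctr=3 reg=2
step 3: T1 LOAD ⇒ load; ctr=3 reg=3
step 4: T1 CAS ⇒ ok; ctr=4 reg=3
step 5: T1 LOAD ⇒ load; ctr=4 reg=4
step 6: T1 CAS ⇒ ok; ctr=5 reg=4
step 7: T1 LOAD ⇒ load; ctr=5 reg=5
step 8: T0 LOAD ⇒ load; ctr=5 reg=5
step 9: T1 CAS ⇒ ok; ctr=6 reg=5
step 10: T0 CAS ⇒ retry; ctr=6 reg=5
step 11: T1 LOAD ⇒ load; ctr=6 reg=6
step 12: T1 CAS ⇒ ok; ctr=7 reg=6
step 13: T1 LOAD ⇒ load; ctr=7 reg=7
step 14: T1 CAS ⇒ ok; ctr=8 reg=7
step 15: T1 LOAD ⇒ load; ctr=8 reg=8
step 16: T1 CAS ⇒ ok; ctr=9 reg=8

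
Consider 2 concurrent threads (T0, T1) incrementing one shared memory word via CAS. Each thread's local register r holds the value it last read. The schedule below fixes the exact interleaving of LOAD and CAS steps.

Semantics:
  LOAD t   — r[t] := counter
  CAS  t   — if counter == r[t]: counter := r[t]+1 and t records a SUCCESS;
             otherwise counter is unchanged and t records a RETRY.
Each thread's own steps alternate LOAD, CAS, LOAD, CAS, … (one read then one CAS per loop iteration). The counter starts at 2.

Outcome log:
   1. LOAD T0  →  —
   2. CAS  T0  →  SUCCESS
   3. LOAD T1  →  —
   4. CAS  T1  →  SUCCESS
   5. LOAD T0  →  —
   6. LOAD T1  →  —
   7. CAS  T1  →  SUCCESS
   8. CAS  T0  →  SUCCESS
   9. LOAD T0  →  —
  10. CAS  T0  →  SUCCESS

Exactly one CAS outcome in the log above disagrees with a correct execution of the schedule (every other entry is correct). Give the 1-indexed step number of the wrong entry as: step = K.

step = 8

Re-executing:
[1] T0.load  rd  (counter 2, T0.r 2)
[2] T0.cas  hit  (counter 3, T0.r 2)
[3] T1.load  rd  (counter 3, T1.r 3)
[4] T1.cas  hit  (counter 4, T1.r 3)
[5] T0.load  rd  (counter 4, T0.r 4)
[6] T1.load  rd  (counter 4, T1.r 4)
[7] T1.cas  hit  (counter 5, T1.r 4)
[8] T0.cas  miss  (counter 5, T0.r 4)
[9] T0.load  rd  (counter 5, T0.r 5)
[10] T0.cas  hit  (counter 6, T0.r 5)
Log disagrees first at step 8.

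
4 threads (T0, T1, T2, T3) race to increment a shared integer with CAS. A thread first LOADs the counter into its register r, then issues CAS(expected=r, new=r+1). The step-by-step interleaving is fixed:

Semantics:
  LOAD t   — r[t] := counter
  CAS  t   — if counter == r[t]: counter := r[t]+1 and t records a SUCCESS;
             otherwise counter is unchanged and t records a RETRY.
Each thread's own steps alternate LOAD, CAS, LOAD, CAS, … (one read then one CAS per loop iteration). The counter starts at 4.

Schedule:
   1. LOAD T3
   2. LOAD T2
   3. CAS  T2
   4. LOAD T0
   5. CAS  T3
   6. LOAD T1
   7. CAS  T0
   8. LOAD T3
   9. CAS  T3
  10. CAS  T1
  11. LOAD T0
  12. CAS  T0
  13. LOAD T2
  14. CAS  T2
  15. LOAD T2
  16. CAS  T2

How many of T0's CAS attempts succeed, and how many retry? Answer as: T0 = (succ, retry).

1. LOAD T3 → mem=4 r[T3]=4 [LOAD]
2. LOAD T2 → mem=4 r[T2]=4 [LOAD]
3. CAS T2 → mem=5 r[T2]=4 [OK]
4. LOAD T0 → mem=5 r[T0]=5 [LOAD]
5. CAS T3 → mem=5 r[T3]=4 [RETRY]
6. LOAD T1 → mem=5 r[T1]=5 [LOAD]
7. CAS T0 → mem=6 r[T0]=5 [OK]
8. LOAD T3 → mem=6 r[T3]=6 [LOAD]
9. CAS T3 → mem=7 r[T3]=6 [OK]
10. CAS T1 → mem=7 r[T1]=5 [RETRY]
11. LOAD T0 → mem=7 r[T0]=7 [LOAD]
12. CAS T0 → mem=8 r[T0]=7 [OK]
13. LOAD T2 → mem=8 r[T2]=8 [LOAD]
14. CAS T2 → mem=9 r[T2]=8 [OK]
15. LOAD T2 → mem=9 r[T2]=9 [LOAD]
16. CAS T2 → mem=10 r[T2]=9 [OK]

T0 = (2, 0)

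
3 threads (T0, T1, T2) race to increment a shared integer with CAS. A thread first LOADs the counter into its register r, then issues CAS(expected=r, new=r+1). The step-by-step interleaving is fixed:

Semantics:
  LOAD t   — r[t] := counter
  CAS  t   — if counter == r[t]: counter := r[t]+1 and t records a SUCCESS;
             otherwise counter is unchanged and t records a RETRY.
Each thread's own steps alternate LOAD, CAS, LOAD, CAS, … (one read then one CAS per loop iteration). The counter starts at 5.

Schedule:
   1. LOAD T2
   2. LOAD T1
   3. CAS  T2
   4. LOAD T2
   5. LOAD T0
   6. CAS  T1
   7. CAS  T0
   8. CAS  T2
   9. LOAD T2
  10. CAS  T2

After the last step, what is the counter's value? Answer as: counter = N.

counter = 8

step 1: T2 LOAD ⇒ load; ctr=5 reg=5
step 2: T1 LOAD ⇒ load; ctr=5 reg=5
step 3: T2 CAS ⇒ ok; ctr=6 reg=5
step 4: T2 LOAD ⇒ load; ctr=6 reg=6
step 5: T0 LOAD ⇒ load; ctr=6 reg=6
step 6: T1 CAS ⇒ retry; ctr=6 reg=5
step 7: T0 CAS ⇒ ok; ctr=7 reg=6
step 8: T2 CAS ⇒ retry; ctr=7 reg=6
step 9: T2 LOAD ⇒ load; ctr=7 reg=7
step 10: T2 CAS ⇒ ok; ctr=8 reg=7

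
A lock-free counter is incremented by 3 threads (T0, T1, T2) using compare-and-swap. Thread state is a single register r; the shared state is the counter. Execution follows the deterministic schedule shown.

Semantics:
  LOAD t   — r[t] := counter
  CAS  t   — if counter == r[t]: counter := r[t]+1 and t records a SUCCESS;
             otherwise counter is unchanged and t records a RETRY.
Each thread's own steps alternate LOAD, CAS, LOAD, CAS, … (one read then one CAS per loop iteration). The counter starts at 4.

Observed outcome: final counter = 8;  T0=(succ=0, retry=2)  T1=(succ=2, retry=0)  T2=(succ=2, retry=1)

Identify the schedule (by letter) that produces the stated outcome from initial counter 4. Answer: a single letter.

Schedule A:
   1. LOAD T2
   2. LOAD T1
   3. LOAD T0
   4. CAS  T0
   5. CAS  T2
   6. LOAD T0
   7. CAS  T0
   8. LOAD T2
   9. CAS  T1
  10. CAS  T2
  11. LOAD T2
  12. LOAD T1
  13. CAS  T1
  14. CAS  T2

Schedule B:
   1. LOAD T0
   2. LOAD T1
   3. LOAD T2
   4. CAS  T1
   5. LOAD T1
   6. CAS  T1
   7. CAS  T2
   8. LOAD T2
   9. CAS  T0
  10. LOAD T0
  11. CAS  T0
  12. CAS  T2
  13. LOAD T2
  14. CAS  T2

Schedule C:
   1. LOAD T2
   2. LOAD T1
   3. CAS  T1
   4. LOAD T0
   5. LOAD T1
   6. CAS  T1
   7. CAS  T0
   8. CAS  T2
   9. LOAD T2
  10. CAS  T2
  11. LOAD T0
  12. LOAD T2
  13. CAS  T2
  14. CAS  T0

C

Tracing schedule C:
1. LOAD T2 → mem=4 r[T2]=4 [LOAD]
2. LOAD T1 → mem=4 r[T1]=4 [LOAD]
3. CAS T1 → mem=5 r[T1]=4 [OK]
4. LOAD T0 → mem=5 r[T0]=5 [LOAD]
5. LOAD T1 → mem=5 r[T1]=5 [LOAD]
6. CAS T1 → mem=6 r[T1]=5 [OK]
7. CAS T0 → mem=6 r[T0]=5 [RETRY]
8. CAS T2 → mem=6 r[T2]=4 [RETRY]
9. LOAD T2 → mem=6 r[T2]=6 [LOAD]
10. CAS T2 → mem=7 r[T2]=6 [OK]
11. LOAD T0 → mem=7 r[T0]=7 [LOAD]
12. LOAD T2 → mem=7 r[T2]=7 [LOAD]
13. CAS T2 → mem=8 r[T2]=7 [OK]
14. CAS T0 → mem=8 r[T0]=7 [RETRY]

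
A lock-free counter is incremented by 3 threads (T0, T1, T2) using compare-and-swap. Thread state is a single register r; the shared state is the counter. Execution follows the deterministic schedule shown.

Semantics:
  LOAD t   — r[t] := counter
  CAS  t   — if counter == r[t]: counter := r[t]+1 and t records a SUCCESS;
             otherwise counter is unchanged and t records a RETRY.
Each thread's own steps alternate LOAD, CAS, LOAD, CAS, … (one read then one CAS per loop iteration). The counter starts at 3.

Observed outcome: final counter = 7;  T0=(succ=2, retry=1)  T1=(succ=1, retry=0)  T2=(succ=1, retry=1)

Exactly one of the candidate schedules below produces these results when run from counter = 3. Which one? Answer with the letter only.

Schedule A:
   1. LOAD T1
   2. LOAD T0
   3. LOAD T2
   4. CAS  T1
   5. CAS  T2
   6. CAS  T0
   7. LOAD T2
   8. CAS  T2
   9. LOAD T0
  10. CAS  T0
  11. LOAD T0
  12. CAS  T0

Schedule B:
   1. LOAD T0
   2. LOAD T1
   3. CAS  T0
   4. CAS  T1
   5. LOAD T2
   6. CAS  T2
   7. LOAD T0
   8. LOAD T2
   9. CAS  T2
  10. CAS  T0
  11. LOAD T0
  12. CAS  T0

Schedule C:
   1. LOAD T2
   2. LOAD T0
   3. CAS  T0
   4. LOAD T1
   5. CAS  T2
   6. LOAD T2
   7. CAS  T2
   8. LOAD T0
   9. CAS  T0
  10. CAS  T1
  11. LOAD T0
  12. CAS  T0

Run A:
T1 LOAD — after: cnt=3, r=3 — load
T0 LOAD — after: cnt=3, r=3 — load
T2 LOAD — after: cnt=3, r=3 — load
T1 CAS — after: cnt=4, r=3 — ok
T2 CAS — after: cnt=4, r=3 — retry
T0 CAS — after: cnt=4, r=3 — retry
T2 LOAD — after: cnt=4, r=4 — load
T2 CAS — after: cnt=5, r=4 — ok
T0 LOAD — after: cnt=5, r=5 — load
T0 CAS — after: cnt=6, r=5 — ok
T0 LOAD — after: cnt=6, r=6 — load
T0 CAS — after: cnt=7, r=6 — ok

A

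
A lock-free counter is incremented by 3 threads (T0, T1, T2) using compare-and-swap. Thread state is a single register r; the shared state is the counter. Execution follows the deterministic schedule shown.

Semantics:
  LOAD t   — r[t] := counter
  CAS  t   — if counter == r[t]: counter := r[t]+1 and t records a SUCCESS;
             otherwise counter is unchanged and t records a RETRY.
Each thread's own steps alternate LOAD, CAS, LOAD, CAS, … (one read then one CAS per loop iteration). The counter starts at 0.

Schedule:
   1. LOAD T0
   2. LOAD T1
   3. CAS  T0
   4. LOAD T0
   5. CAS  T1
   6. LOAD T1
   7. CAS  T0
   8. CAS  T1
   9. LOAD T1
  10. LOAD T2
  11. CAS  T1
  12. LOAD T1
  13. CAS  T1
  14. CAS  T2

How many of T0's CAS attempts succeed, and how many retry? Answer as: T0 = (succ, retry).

T0 = (2, 0)

1. LOAD T0 → mem=0 r[T0]=0 [LOAD]
2. LOAD T1 → mem=0 r[T1]=0 [LOAD]
3. CAS T0 → mem=1 r[T0]=0 [OK]
4. LOAD T0 → mem=1 r[T0]=1 [LOAD]
5. CAS T1 → mem=1 r[T1]=0 [RETRY]
6. LOAD T1 → mem=1 r[T1]=1 [LOAD]
7. CAS T0 → mem=2 r[T0]=1 [OK]
8. CAS T1 → mem=2 r[T1]=1 [RETRY]
9. LOAD T1 → mem=2 r[T1]=2 [LOAD]
10. LOAD T2 → mem=2 r[T2]=2 [LOAD]
11. CAS T1 → mem=3 r[T1]=2 [OK]
12. LOAD T1 → mem=3 r[T1]=3 [LOAD]
13. CAS T1 → mem=4 r[T1]=3 [OK]
14. CAS T2 → mem=4 r[T2]=2 [RETRY]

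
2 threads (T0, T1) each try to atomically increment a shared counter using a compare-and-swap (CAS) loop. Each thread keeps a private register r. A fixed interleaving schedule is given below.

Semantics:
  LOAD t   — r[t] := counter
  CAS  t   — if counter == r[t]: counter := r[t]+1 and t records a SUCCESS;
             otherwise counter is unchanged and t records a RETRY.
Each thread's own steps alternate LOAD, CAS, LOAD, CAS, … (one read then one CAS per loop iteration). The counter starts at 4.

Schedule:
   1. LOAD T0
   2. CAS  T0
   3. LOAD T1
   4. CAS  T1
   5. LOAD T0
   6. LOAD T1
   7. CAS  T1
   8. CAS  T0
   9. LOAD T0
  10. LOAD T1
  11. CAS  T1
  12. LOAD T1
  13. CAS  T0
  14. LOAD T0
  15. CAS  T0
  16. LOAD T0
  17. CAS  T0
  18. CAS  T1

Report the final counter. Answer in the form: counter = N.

counter = 10

[1] T0.load  rd  (counter 4, T0.r 4)
[2] T0.cas  hit  (counter 5, T0.r 4)
[3] T1.load  rd  (counter 5, T1.r 5)
[4] T1.cas  hit  (counter 6, T1.r 5)
[5] T0.load  rd  (counter 6, T0.r 6)
[6] T1.load  rd  (counter 6, T1.r 6)
[7] T1.cas  hit  (counter 7, T1.r 6)
[8] T0.cas  miss  (counter 7, T0.r 6)
[9] T0.load  rd  (counter 7, T0.r 7)
[10] T1.load  rd  (counter 7, T1.r 7)
[11] T1.cas  hit  (counter 8, T1.r 7)
[12] T1.load  rd  (counter 8, T1.r 8)
[13] T0.cas  miss  (counter 8, T0.r 7)
[14] T0.load  rd  (counter 8, T0.r 8)
[15] T0.cas  hit  (counter 9, T0.r 8)
[16] T0.load  rd  (counter 9, T0.r 9)
[17] T0.cas  hit  (counter 10, T0.r 9)
[18] T1.cas  miss  (counter 10, T1.r 8)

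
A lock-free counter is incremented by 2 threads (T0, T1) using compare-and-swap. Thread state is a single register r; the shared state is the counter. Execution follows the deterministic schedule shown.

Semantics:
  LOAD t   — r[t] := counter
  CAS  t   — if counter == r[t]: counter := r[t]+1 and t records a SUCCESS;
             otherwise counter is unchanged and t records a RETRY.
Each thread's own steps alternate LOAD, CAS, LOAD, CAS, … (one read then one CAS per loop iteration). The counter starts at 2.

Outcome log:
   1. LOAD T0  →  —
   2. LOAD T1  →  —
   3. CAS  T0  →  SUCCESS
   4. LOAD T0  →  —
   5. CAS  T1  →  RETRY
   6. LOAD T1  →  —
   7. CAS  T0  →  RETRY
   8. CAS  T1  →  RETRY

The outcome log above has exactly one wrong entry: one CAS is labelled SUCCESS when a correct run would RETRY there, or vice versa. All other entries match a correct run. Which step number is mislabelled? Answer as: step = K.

step = 7

Reference trace:
T0 LOAD — after: cnt=2, r=2 — load
T1 LOAD — after: cnt=2, r=2 — load
T0 CAS — after: cnt=3, r=2 — ok
T0 LOAD — after: cnt=3, r=3 — load
T1 CAS — after: cnt=3, r=2 — retry
T1 LOAD — after: cnt=3, r=3 — load
T0 CAS — after: cnt=4, r=3 — ok
T1 CAS — after: cnt=4, r=3 — retry
Mismatch at 7.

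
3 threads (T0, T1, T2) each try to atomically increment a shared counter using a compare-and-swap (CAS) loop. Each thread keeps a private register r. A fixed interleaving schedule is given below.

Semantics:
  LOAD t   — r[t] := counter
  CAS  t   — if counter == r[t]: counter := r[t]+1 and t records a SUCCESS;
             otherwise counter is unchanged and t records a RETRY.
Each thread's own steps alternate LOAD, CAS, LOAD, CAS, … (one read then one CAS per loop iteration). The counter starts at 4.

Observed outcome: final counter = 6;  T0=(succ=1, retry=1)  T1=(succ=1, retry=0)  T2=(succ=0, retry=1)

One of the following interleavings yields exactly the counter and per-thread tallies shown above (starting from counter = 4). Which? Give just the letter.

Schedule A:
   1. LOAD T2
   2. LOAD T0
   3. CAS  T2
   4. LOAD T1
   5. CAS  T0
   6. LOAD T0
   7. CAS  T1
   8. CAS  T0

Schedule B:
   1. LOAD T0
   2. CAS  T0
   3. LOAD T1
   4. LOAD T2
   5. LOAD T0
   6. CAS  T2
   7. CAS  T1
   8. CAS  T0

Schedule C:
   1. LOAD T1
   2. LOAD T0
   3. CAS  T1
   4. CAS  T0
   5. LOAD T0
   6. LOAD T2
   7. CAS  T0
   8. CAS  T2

Tracing schedule C:
[1] T1.load  rd  (counter 4, T1.r 4)
[2] T0.load  rd  (counter 4, T0.r 4)
[3] T1.cas  hit  (counter 5, T1.r 4)
[4] T0.cas  miss  (counter 5, T0.r 4)
[5] T0.load  rd  (counter 5, T0.r 5)
[6] T2.load  rd  (counter 5, T2.r 5)
[7] T0.cas  hit  (counter 6, T0.r 5)
[8] T2.cas  miss  (counter 6, T2.r 5)

C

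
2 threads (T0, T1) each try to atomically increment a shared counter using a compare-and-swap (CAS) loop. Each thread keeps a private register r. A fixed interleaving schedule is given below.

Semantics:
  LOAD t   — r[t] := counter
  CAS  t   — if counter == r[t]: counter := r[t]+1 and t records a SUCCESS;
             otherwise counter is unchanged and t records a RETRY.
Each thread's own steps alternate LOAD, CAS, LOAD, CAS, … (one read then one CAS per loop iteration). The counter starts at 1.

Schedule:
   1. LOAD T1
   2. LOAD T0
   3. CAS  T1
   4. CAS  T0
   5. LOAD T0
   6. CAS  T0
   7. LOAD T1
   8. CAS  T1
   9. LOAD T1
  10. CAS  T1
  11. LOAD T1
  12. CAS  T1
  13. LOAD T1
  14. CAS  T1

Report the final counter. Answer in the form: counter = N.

#1 T1 reads 1
#2 T0 reads 1
#3 T1 CAS(1→2) writes; counter now 2
#4 T0 CAS(1→2) fails; counter now 2
#5 T0 reads 2
#6 T0 CAS(2→3) writes; counter now 3
#7 T1 reads 3
#8 T1 CAS(3→4) writes; counter now 4
#9 T1 reads 4
#10 T1 CAS(4→5) writes; counter now 5
#11 T1 reads 5
#12 T1 CAS(5→6) writes; counter now 6
#13 T1 reads 6
#14 T1 CAS(6→7) writes; counter now 7

counter = 7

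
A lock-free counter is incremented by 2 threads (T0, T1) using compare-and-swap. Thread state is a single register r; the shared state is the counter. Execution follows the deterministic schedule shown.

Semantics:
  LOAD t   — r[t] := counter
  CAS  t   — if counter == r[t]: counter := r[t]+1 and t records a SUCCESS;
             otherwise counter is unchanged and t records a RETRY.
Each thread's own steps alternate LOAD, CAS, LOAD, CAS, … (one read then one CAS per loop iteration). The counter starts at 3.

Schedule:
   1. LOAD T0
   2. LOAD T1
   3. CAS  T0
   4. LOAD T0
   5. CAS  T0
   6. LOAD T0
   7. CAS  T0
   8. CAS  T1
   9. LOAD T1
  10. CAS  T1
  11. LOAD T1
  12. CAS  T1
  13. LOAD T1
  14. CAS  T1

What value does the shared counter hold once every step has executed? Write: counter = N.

counter = 9

#1 T0 reads 3
#2 T1 reads 3
#3 T0 CAS(3→4) writes; counter now 4
#4 T0 reads 4
#5 T0 CAS(4→5) writes; counter now 5
#6 T0 reads 5
#7 T0 CAS(5→6) writes; counter now 6
#8 T1 CAS(3→4) fails; counter now 6
#9 T1 reads 6
#10 T1 CAS(6→7) writes; counter now 7
#11 T1 reads 7
#12 T1 CAS(7→8) writes; counter now 8
#13 T1 reads 8
#14 T1 CAS(8→9) writes; counter now 9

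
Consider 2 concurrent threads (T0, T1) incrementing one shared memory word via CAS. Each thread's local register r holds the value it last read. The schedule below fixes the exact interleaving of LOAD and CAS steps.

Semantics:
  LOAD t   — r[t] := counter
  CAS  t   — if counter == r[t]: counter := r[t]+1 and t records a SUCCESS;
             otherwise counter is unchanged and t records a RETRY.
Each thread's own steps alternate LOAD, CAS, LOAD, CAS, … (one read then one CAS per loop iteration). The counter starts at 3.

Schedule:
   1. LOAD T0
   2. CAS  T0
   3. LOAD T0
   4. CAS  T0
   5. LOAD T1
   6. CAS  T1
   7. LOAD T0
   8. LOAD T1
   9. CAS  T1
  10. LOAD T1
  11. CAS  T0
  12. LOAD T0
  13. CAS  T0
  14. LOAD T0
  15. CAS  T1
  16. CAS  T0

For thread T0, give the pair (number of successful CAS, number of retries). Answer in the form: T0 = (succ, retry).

T0 = (4, 1)

1. LOAD T0 → mem=3 r[T0]=3 [LOAD]
2. CAS T0 → mem=4 r[T0]=3 [OK]
3. LOAD T0 → mem=4 r[T0]=4 [LOAD]
4. CAS T0 → mem=5 r[T0]=4 [OK]
5. LOAD T1 → mem=5 r[T1]=5 [LOAD]
6. CAS T1 → mem=6 r[T1]=5 [OK]
7. LOAD T0 → mem=6 r[T0]=6 [LOAD]
8. LOAD T1 → mem=6 r[T1]=6 [LOAD]
9. CAS T1 → mem=7 r[T1]=6 [OK]
10. LOAD T1 → mem=7 r[T1]=7 [LOAD]
11. CAS T0 → mem=7 r[T0]=6 [RETRY]
12. LOAD T0 → mem=7 r[T0]=7 [LOAD]
13. CAS T0 → mem=8 r[T0]=7 [OK]
14. LOAD T0 → mem=8 r[T0]=8 [LOAD]
15. CAS T1 → mem=8 r[T1]=7 [RETRY]
16. CAS T0 → mem=9 r[T0]=8 [OK]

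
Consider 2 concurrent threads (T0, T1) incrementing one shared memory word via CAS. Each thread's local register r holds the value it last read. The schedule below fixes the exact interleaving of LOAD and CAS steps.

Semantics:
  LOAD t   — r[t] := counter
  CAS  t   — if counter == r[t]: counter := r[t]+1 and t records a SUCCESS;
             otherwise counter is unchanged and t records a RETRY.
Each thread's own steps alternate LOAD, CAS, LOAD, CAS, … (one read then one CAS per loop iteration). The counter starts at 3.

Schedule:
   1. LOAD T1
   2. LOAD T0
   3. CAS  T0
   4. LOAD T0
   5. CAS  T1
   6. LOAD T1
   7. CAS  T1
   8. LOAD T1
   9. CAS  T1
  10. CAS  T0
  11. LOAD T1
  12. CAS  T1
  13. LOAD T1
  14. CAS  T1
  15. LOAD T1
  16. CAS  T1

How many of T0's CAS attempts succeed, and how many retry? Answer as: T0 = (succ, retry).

   1) LOAD T1:  M=3  r_T1=3
   2) LOAD T0:  M=3  r_T0=3
   3) CAS  T0:  M=4  r_T0=3 ✓
   4) LOAD T0:  M=4  r_T0=4
   5) CAS  T1:  M=4  r_T1=3 ✗
   6) LOAD T1:  M=4  r_T1=4
   7) CAS  T1:  M=5  r_T1=4 ✓
   8) LOAD T1:  M=5  r_T1=5
   9) CAS  T1:  M=6  r_T1=5 ✓
  10) CAS  T0:  M=6  r_T0=4 ✗
  11) LOAD T1:  M=6  r_T1=6
  12) CAS  T1:  M=7  r_T1=6 ✓
  13) LOAD T1:  M=7  r_T1=7
  14) CAS  T1:  M=8  r_T1=7 ✓
  15) LOAD T1:  M=8  r_T1=8
  16) CAS  T1:  M=9  r_T1=8 ✓

T0 = (1, 1)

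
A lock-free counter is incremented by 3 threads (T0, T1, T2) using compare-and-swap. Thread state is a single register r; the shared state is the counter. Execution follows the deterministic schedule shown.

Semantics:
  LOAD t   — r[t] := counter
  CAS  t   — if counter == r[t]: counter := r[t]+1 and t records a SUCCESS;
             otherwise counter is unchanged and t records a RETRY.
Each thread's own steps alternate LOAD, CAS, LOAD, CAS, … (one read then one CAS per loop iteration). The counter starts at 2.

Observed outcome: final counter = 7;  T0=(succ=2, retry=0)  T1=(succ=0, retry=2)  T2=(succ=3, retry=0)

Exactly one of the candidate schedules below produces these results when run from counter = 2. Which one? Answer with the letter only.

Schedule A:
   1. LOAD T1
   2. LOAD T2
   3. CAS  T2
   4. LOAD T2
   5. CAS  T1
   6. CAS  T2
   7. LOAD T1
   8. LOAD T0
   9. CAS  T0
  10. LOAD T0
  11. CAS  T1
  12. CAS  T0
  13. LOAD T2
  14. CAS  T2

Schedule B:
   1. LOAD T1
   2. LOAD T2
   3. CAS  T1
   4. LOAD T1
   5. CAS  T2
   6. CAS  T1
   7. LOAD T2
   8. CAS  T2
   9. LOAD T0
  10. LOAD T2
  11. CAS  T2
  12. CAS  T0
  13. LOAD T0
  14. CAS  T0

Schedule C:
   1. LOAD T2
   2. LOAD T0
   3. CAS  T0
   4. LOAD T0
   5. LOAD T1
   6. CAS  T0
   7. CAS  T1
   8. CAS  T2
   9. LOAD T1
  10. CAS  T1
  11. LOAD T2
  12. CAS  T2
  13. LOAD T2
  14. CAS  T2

A

Tracing schedule A:
step 1: T1 LOAD ⇒ load; ctr=2 reg=2
step 2: T2 LOAD ⇒ load; ctr=2 reg=2
step 3: T2 CAS ⇒ ok; ctr=3 reg=2
step 4: T2 LOAD ⇒ load; ctr=3 reg=3
step 5: T1 CAS ⇒ retry; ctr=3 reg=2
step 6: T2 CAS ⇒ ok; ctr=4 reg=3
step 7: T1 LOAD ⇒ load; ctr=4 reg=4
step 8: T0 LOAD ⇒ load; ctr=4 reg=4
step 9: T0 CAS ⇒ ok; ctr=5 reg=4
step 10: T0 LOAD ⇒ load; ctr=5 reg=5
step 11: T1 CAS ⇒ retry; ctr=5 reg=4
step 12: T0 CAS ⇒ ok; ctr=6 reg=5
step 13: T2 LOAD ⇒ load; ctr=6 reg=6
step 14: T2 CAS ⇒ ok; ctr=7 reg=6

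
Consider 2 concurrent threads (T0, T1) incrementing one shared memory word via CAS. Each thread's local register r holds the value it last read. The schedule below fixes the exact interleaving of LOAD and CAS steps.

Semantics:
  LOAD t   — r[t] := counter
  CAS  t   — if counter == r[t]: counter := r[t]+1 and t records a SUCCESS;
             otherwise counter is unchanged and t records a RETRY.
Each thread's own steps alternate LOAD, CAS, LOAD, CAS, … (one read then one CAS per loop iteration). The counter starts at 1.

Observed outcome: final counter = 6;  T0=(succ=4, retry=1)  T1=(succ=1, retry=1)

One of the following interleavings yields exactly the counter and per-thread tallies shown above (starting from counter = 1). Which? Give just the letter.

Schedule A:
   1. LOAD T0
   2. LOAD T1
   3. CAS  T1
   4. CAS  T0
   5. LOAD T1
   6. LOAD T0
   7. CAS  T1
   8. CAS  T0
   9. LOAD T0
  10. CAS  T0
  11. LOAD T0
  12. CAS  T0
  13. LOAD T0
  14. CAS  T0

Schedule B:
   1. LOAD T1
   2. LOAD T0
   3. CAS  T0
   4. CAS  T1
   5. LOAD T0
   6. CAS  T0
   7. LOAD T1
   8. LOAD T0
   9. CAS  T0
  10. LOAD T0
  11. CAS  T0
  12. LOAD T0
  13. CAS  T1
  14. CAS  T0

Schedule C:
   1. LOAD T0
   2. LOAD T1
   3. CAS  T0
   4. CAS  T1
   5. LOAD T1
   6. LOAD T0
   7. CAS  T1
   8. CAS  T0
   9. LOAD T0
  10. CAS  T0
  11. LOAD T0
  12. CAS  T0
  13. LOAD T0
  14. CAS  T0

C

Simulating candidate C:
step 1: T0 LOAD ⇒ load; ctr=1 reg=1
step 2: T1 LOAD ⇒ load; ctr=1 reg=1
step 3: T0 CAS ⇒ ok; ctr=2 reg=1
step 4: T1 CAS ⇒ retry; ctr=2 reg=1
step 5: T1 LOAD ⇒ load; ctr=2 reg=2
step 6: T0 LOAD ⇒ load; ctr=2 reg=2
step 7: T1 CAS ⇒ ok; ctr=3 reg=2
step 8: T0 CAS ⇒ retry; ctr=3 reg=2
step 9: T0 LOAD ⇒ load; ctr=3 reg=3
step 10: T0 CAS ⇒ ok; ctr=4 reg=3
step 11: T0 LOAD ⇒ load; ctr=4 reg=4
step 12: T0 CAS ⇒ ok; ctr=5 reg=4
step 13: T0 LOAD ⇒ load; ctr=5 reg=5
step 14: T0 CAS ⇒ ok; ctr=6 reg=5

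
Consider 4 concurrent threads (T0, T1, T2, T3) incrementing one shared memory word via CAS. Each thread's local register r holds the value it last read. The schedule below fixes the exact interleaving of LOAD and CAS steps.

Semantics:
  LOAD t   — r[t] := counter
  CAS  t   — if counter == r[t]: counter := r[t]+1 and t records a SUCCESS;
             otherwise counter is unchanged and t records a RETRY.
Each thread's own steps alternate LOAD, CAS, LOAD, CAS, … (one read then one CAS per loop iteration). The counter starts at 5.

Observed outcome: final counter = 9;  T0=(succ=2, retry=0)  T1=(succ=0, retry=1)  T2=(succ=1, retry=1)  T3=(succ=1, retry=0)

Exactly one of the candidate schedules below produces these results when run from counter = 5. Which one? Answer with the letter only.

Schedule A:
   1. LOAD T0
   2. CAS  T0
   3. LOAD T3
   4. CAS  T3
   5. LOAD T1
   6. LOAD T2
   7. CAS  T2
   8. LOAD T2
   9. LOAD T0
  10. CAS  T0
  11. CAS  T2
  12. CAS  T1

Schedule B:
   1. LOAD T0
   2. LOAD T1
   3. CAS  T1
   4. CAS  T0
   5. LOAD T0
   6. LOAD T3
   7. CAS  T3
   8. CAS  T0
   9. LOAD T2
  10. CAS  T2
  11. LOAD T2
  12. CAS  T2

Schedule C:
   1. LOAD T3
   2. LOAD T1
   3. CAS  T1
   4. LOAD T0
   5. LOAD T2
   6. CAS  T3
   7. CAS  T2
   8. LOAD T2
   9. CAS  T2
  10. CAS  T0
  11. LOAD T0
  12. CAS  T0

Tracing schedule A:
[1] T0.load  rd  (counter 5, T0.r 5)
[2] T0.cas  hit  (counter 6, T0.r 5)
[3] T3.load  rd  (counter 6, T3.r 6)
[4] T3.cas  hit  (counter 7, T3.r 6)
[5] T1.load  rd  (counter 7, T1.r 7)
[6] T2.load  rd  (counter 7, T2.r 7)
[7] T2.cas  hit  (counter 8, T2.r 7)
[8] T2.load  rd  (counter 8, T2.r 8)
[9] T0.load  rd  (counter 8, T0.r 8)
[10] T0.cas  hit  (counter 9, T0.r 8)
[11] T2.cas  miss  (counter 9, T2.r 8)
[12] T1.cas  miss  (counter 9, T1.r 7)

A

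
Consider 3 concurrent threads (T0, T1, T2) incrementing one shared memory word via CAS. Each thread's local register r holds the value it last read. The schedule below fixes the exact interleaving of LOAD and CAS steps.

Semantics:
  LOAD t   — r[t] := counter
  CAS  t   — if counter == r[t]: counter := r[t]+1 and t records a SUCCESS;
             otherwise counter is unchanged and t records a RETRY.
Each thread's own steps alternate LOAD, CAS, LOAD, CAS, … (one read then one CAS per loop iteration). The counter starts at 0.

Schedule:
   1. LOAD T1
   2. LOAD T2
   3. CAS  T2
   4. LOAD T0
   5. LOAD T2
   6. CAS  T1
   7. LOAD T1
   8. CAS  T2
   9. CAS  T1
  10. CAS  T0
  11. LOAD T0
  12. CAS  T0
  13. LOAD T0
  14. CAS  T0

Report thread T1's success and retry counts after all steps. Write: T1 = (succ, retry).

T1 = (0, 2)

[1] T1.load  rd  (counter 0, T1.r 0)
[2] T2.load  rd  (counter 0, T2.r 0)
[3] T2.cas  hit  (counter 1, T2.r 0)
[4] T0.load  rd  (counter 1, T0.r 1)
[5] T2.load  rd  (counter 1, T2.r 1)
[6] T1.cas  miss  (counter 1, T1.r 0)
[7] T1.load  rd  (counter 1, T1.r 1)
[8] T2.cas  hit  (counter 2, T2.r 1)
[9] T1.cas  miss  (counter 2, T1.r 1)
[10] T0.cas  miss  (counter 2, T0.r 1)
[11] T0.load  rd  (counter 2, T0.r 2)
[12] T0.cas  hit  (counter 3, T0.r 2)
[13] T0.load  rd  (counter 3, T0.r 3)
[14] T0.cas  hit  (counter 4, T0.r 3)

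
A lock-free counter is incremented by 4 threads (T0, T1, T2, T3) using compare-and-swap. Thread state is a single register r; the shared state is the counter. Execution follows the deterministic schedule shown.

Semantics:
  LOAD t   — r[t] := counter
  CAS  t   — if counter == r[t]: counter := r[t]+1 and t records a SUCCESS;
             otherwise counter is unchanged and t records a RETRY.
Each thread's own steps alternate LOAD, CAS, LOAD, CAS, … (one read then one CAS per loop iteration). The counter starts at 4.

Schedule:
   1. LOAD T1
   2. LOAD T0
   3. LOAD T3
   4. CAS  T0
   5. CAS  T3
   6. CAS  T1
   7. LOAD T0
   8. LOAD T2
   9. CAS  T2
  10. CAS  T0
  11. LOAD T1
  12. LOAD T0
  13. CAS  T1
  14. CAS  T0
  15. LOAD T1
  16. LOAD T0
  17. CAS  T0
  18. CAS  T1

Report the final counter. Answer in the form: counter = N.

T1 LOAD — after: cnt=4, r=4 — load
T0 LOAD — after: cnt=4, r=4 — load
T3 LOAD — after: cnt=4, r=4 — load
T0 CAS — after: cnt=5, r=4 — ok
T3 CAS — after: cnt=5, r=4 — retry
T1 CAS — after: cnt=5, r=4 — retry
T0 LOAD — after: cnt=5, r=5 — load
T2 LOAD — after: cnt=5, r=5 — load
T2 CAS — after: cnt=6, r=5 — ok
T0 CAS — after: cnt=6, r=5 — retry
T1 LOAD — after: cnt=6, r=6 — load
T0 LOAD — after: cnt=6, r=6 — load
T1 CAS — after: cnt=7, r=6 — ok
T0 CAS — after: cnt=7, r=6 — retry
T1 LOAD — after: cnt=7, r=7 — load
T0 LOAD — after: cnt=7, r=7 — load
T0 CAS — after: cnt=8, r=7 — ok
T1 CAS — after: cnt=8, r=7 — retry

counter = 8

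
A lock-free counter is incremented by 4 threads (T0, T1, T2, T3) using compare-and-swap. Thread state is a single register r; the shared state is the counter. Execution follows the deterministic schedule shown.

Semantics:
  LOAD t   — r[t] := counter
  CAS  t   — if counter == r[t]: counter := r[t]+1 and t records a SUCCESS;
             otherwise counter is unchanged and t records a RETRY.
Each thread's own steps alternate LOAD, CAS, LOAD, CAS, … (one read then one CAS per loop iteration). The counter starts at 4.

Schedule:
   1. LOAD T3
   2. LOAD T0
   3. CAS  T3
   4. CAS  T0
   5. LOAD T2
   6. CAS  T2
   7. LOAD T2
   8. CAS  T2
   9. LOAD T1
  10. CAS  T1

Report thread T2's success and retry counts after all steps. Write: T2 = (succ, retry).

T2 = (2, 0)

[1] T3.load  rd  (counter 4, T3.r 4)
[2] T0.load  rd  (counter 4, T0.r 4)
[3] T3.cas  hit  (counter 5, T3.r 4)
[4] T0.cas  miss  (counter 5, T0.r 4)
[5] T2.load  rd  (counter 5, T2.r 5)
[6] T2.cas  hit  (counter 6, T2.r 5)
[7] T2.load  rd  (counter 6, T2.r 6)
[8] T2.cas  hit  (counter 7, T2.r 6)
[9] T1.load  rd  (counter 7, T1.r 7)
[10] T1.cas  hit  (counter 8, T1.r 7)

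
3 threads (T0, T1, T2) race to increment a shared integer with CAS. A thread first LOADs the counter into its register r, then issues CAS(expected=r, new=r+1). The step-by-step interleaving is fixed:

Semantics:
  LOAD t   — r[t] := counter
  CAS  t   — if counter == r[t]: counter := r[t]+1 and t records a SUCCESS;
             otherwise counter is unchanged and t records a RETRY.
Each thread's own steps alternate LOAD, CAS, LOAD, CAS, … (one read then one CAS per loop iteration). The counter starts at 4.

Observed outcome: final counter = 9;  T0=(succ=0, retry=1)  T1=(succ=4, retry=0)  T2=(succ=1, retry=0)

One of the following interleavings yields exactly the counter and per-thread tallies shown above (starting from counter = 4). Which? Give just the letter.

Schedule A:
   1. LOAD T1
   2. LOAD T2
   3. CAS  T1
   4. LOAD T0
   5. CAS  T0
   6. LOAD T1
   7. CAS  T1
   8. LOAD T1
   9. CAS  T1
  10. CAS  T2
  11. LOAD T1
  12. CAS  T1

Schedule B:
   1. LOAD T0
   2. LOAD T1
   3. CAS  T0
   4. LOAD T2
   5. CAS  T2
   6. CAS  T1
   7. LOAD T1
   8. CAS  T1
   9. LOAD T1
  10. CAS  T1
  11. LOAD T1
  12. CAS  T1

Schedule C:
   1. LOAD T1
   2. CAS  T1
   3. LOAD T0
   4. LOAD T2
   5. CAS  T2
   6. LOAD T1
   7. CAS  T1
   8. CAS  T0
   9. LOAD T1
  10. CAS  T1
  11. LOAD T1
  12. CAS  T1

Simulating candidate C:
[1] T1.load  rd  (counter 4, T1.r 4)
[2] T1.cas  hit  (counter 5, T1.r 4)
[3] T0.load  rd  (counter 5, T0.r 5)
[4] T2.load  rd  (counter 5, T2.r 5)
[5] T2.cas  hit  (counter 6, T2.r 5)
[6] T1.load  rd  (counter 6, T1.r 6)
[7] T1.cas  hit  (counter 7, T1.r 6)
[8] T0.cas  miss  (counter 7, T0.r 5)
[9] T1.load  rd  (counter 7, T1.r 7)
[10] T1.cas  hit  (counter 8, T1.r 7)
[11] T1.load  rd  (counter 8, T1.r 8)
[12] T1.cas  hit  (counter 9, T1.r 8)

C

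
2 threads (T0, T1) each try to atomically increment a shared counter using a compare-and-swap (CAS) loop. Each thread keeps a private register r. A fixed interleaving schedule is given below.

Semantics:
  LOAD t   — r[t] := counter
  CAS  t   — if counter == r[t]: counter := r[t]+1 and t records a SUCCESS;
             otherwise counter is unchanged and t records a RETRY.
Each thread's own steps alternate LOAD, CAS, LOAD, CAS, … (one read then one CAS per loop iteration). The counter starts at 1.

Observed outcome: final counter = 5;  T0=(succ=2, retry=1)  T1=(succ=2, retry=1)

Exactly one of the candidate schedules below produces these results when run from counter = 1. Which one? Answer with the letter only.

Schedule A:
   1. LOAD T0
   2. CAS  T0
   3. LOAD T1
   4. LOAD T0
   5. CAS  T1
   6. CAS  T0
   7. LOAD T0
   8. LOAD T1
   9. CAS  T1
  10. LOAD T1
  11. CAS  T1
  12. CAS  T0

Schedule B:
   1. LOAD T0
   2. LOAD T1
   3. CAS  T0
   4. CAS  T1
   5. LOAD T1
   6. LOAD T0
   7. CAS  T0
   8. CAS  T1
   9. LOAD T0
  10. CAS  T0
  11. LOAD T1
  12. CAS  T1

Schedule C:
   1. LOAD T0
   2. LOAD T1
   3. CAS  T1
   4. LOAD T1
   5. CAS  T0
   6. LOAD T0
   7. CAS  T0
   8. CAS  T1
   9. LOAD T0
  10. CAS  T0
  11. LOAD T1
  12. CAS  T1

Simulating candidate C:
[1] T0.load  rd  (counter 1, T0.r 1)
[2] T1.load  rd  (counter 1, T1.r 1)
[3] T1.cas  hit  (counter 2, T1.r 1)
[4] T1.load  rd  (counter 2, T1.r 2)
[5] T0.cas  miss  (counter 2, T0.r 1)
[6] T0.load  rd  (counter 2, T0.r 2)
[7] T0.cas  hit  (counter 3, T0.r 2)
[8] T1.cas  miss  (counter 3, T1.r 2)
[9] T0.load  rd  (counter 3, T0.r 3)
[10] T0.cas  hit  (counter 4, T0.r 3)
[11] T1.load  rd  (counter 4, T1.r 4)
[12] T1.cas  hit  (counter 5, T1.r 4)

C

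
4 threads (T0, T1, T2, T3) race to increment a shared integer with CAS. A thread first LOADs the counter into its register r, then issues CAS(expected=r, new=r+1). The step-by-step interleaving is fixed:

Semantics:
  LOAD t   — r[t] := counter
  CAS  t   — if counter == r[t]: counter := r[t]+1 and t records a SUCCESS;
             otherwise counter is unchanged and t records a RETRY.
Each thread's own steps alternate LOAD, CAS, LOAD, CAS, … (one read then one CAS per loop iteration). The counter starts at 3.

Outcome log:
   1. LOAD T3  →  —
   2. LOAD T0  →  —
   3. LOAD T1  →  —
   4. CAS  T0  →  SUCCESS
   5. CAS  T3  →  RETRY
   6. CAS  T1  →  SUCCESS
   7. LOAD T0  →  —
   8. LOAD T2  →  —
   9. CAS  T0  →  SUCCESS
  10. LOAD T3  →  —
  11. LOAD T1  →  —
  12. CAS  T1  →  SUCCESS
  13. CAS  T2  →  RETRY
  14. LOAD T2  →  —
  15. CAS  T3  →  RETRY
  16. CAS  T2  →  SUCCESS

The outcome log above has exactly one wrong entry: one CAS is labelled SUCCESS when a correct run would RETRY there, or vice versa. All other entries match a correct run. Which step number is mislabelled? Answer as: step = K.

step = 6

Correct run:
T3 LOAD — after: cnt=3, r=3 — load
T0 LOAD — after: cnt=3, r=3 — load
T1 LOAD — after: cnt=3, r=3 — load
T0 CAS — after: cnt=4, r=3 — ok
T3 CAS — after: cnt=4, r=3 — retry
T1 CAS — after: cnt=4, r=3 — retry
T0 LOAD — after: cnt=4, r=4 — load
T2 LOAD — after: cnt=4, r=4 — load
T0 CAS — after: cnt=5, r=4 — ok
T3 LOAD — after: cnt=5, r=5 — load
T1 LOAD — after: cnt=5, r=5 — load
T1 CAS — after: cnt=6, r=5 — ok
T2 CAS — after: cnt=6, r=4 — retry
T2 LOAD — after: cnt=6, r=6 — load
T3 CAS — after: cnt=6, r=5 — retry
T2 CAS — after: cnt=7, r=6 — ok
Log disagrees first at step 6.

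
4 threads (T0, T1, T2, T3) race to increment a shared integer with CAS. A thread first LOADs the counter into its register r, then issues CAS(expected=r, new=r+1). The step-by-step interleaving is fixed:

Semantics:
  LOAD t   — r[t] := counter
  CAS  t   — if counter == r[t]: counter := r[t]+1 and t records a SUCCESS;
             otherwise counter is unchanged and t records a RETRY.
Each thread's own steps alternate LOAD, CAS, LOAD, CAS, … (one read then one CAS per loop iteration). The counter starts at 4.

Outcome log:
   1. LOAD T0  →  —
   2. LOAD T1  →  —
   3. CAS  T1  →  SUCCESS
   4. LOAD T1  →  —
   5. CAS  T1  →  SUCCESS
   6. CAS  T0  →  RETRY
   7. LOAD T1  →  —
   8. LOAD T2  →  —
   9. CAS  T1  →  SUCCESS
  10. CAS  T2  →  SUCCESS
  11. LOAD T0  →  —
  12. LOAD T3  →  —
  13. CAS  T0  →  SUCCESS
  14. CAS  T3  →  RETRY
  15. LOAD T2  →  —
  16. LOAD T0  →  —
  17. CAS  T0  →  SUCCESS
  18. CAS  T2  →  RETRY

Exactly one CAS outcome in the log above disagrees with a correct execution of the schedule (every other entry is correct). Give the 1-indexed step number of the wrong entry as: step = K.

step = 10

Correct run:
#1 T0 reads 4
#2 T1 reads 4
#3 T1 CAS(4→5) writes; counter now 5
#4 T1 reads 5
#5 T1 CAS(5→6) writes; counter now 6
#6 T0 CAS(4→5) fails; counter now 6
#7 T1 reads 6
#8 T2 reads 6
#9 T1 CAS(6→7) writes; counter now 7
#10 T2 CAS(6→7) fails; counter now 7
#11 T0 reads 7
#12 T3 reads 7
#13 T0 CAS(7→8) writes; counter now 8
#14 T3 CAS(7→8) fails; counter now 8
#15 T2 reads 8
#16 T0 reads 8
#17 T0 CAS(8→9) writes; counter now 9
#18 T2 CAS(8→9) fails; counter now 9
Log disagrees first at step 10.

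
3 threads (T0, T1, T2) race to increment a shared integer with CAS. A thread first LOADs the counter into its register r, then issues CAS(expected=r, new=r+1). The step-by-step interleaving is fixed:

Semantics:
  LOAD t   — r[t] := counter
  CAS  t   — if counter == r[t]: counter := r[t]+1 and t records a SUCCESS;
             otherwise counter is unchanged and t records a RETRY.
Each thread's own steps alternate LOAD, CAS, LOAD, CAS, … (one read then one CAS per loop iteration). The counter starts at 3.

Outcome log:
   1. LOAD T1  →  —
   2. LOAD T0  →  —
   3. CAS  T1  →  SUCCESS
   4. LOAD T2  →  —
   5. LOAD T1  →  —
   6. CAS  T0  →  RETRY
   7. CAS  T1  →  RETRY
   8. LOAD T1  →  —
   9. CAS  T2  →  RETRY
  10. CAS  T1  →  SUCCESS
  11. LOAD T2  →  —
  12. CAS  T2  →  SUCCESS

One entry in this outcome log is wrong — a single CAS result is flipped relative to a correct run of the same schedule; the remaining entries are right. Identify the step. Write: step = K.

step = 7

Correct run:
[1] T1.load  rd  (counter 3, T1.r 3)
[2] T0.load  rd  (counter 3, T0.r 3)
[3] T1.cas  hit  (counter 4, T1.r 3)
[4] T2.load  rd  (counter 4, T2.r 4)
[5] T1.load  rd  (counter 4, T1.r 4)
[6] T0.cas  miss  (counter 4, T0.r 3)
[7] T1.cas  hit  (counter 5, T1.r 4)
[8] T1.load  rd  (counter 5, T1.r 5)
[9] T2.cas  miss  (counter 5, T2.r 4)
[10] T1.cas  hit  (counter 6, T1.r 5)
[11] T2.load  rd  (counter 6, T2.r 6)
[12] T2.cas  hit  (counter 7, T2.r 6)
Flip is step 7.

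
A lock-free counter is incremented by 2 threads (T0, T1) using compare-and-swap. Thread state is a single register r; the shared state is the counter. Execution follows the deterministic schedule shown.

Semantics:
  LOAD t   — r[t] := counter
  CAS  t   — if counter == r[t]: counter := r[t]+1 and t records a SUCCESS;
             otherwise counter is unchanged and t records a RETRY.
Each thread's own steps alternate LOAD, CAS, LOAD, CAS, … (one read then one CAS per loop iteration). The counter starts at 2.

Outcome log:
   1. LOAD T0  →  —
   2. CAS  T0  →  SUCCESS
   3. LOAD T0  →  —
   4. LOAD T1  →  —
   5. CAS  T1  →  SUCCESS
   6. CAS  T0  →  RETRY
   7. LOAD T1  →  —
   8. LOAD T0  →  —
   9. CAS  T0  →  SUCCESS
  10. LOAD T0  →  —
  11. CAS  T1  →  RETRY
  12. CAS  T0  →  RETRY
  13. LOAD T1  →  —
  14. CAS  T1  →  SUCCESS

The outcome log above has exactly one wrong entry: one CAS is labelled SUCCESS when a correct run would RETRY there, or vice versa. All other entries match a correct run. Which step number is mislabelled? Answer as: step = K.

Re-executing:
T0 LOAD — after: cnt=2, r=2 — load
T0 CAS — after: cnt=3, r=2 — ok
T0 LOAD — after: cnt=3, r=3 — load
T1 LOAD — after: cnt=3, r=3 — load
T1 CAS — after: cnt=4, r=3 — ok
T0 CAS — after: cnt=4, r=3 — retry
T1 LOAD — after: cnt=4, r=4 — load
T0 LOAD — after: cnt=4, r=4 — load
T0 CAS — after: cnt=5, r=4 — ok
T0 LOAD — after: cnt=5, r=5 — load
T1 CAS — after: cnt=5, r=4 — retry
T0 CAS — after: cnt=6, r=5 — ok
T1 LOAD — after: cnt=6, r=6 — load
T1 CAS — after: cnt=7, r=6 — ok
Log disagrees first at step 12.

step = 12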